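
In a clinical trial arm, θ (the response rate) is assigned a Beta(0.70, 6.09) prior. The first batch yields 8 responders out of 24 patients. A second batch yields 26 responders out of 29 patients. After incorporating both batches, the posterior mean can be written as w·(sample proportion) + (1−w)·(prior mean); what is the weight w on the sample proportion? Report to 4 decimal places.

0.8864

The Beta prior is conjugate to a Binomial/Bernoulli likelihood; the update adds successes to α and failures to β.
Total number of patients: n = 24 + 29 = 53.
Posterior mean = (α₀+k)/(α₀+β₀+n) = [n/(α₀+β₀+n)]·(k/n) + [(α₀+β₀)/(α₀+β₀+n)]·α₀/(α₀+β₀), so only n and the prior enter the weight.
The weight on the data is w = n/(α₀+β₀+n) = 53/(0.70+6.09+53) = 53/59.79 = 0.8864.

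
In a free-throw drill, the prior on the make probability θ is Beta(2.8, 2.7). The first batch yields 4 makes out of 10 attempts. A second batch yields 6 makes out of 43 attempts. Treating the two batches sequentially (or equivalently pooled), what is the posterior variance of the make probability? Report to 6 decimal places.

The Beta prior is conjugate to a Binomial/Bernoulli likelihood; the update adds successes to α and failures to β.
After batch 1: Beta(2.8+4, 2.7+6) = Beta(6.8, 8.7).
After batch 2: Beta(6.8+6, 8.7+37) = Beta(12.8, 45.7).
Var = αβ/((α+β)²(α+β+1)) = 12.8·45.7/(58.5²·59.5) = 0.002873.

0.002873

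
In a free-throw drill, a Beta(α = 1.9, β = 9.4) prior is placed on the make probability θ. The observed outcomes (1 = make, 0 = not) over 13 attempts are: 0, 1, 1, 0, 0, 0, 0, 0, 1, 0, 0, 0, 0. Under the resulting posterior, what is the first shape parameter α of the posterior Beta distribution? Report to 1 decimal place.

The Beta prior is conjugate to a Binomial/Bernoulli likelihood; the update adds successes to α and failures to β.
Posterior: Beta(α+k, β+n−k) = Beta(1.9+3, 9.4+10) = Beta(4.9, 19.4).
Posterior α = 4.9.

4.9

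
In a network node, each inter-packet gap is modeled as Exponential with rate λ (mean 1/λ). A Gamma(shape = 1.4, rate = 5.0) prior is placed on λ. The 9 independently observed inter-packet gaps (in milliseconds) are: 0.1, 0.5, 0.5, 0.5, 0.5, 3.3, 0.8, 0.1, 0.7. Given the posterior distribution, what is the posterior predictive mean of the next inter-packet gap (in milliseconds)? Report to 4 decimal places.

With a Gamma(shape α, rate β) prior on the exponential rate λ, the posterior after n observations with total T = Σxᵢ is Gamma(α+n, β+T).
Sum of observations T = 7.0 milliseconds; n = 9.
Posterior: Gamma(1.4+9, 5.0+7.0) = Gamma(10.4, 12.0).
The predictive distribution for the next observation is Lomax; its mean is β/(α−1) = 12.0/9.4 = 1.2766.

1.2766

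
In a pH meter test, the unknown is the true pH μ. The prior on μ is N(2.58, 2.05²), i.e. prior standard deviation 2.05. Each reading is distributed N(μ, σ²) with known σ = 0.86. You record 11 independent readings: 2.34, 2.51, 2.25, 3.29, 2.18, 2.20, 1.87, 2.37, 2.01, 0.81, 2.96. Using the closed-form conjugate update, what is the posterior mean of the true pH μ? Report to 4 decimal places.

2.2588

For Normal data with known variance σ², a Normal(μ₀, σ₀²) prior on μ is conjugate. Posterior precision = 1/σ₀² + n/σ²; posterior mean is the precision-weighted average of μ₀ and x̄.
Σxᵢ = 2.34 + 2.51 + 2.25 + 3.29 + 2.18 + 2.20 + 1.87 + 2.37 + 2.01 + 0.81 + 2.96 = 24.79, so n·x̄ = 24.79.
σ₀² = 2.05² = 4.2025, σ² = 0.86² = 0.7396; σ² + n·σ₀² = 0.7396 + 11·4.2025 = 46.9671.
Posterior mean = (μ₀/σ₀² + n·x̄/σ²)/(1/σ₀² + n/σ²) = (σ²·μ₀ + σ₀²·n·x̄)/(σ² + n·σ₀²) = (0.7396·2.58 + 4.2025·24.79)/46.9671 = 106.088143/46.9671 = 2.2588.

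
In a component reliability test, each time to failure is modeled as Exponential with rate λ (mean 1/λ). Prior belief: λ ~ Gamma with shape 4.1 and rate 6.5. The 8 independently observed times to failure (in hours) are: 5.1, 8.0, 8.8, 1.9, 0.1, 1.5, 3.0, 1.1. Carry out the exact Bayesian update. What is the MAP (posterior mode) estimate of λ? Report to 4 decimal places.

0.3083

With a Gamma(shape α, rate β) prior on the exponential rate λ, the posterior after n observations with total T = Σxᵢ is Gamma(α+n, β+T).
Sum of observations T = 29.5 hours; n = 8.
Posterior: Gamma(4.1+8, 6.5+29.5) = Gamma(12.1, 36.0).
Mode = (α−1)/β = 0.3083.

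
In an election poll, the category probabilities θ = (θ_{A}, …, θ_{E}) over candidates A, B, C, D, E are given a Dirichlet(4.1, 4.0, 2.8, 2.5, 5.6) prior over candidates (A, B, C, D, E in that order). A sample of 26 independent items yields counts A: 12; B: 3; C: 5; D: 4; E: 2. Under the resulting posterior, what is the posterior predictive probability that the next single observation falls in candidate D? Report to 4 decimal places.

0.1444

The Dirichlet prior is conjugate to the Multinomial likelihood: each posterior αⱼ = prior αⱼ + observed count nⱼ.
Posterior concentration: (16.1, 7.0, 7.8, 6.5, 7.6), total = 45.0.
P(next = D | data) = α_{D}/Σα = 0.1444.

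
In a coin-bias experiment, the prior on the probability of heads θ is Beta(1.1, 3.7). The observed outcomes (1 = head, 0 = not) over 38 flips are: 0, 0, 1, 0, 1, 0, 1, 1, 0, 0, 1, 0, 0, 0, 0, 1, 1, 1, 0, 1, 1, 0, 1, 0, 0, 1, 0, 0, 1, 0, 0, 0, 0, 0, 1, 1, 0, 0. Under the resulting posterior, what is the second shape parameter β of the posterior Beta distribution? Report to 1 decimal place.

The Beta prior is conjugate to a Binomial/Bernoulli likelihood; the update adds successes to α and failures to β.
Posterior: Beta(α+k, β+n−k) = Beta(1.1+15, 3.7+23) = Beta(16.1, 26.7).
Posterior β = 26.7.

26.7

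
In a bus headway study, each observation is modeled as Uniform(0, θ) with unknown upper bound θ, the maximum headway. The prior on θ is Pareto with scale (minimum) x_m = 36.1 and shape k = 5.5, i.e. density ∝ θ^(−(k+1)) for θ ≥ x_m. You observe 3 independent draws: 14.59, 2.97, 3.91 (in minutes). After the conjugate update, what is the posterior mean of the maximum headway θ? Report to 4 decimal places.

A Pareto(scale x_m, shape k) prior on the upper bound θ of Uniform(0, θ) is conjugate: posterior is Pareto(max(x_m, max xᵢ), k + n).
Sample maximum = 14.59; prior scale x_m = 36.1 → posterior scale = max = 36.10.
Posterior shape = 5.5 + 3 = 8.5.
E[θ|data] = k·x_m/(k−1) = 8.5·36.10/7.5 = 40.9133.

40.9133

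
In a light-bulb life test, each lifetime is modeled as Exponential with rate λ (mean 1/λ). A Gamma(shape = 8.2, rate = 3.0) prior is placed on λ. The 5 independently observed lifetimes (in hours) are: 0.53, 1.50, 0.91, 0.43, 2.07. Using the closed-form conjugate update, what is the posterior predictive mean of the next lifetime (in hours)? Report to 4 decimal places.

With a Gamma(shape α, rate β) prior on the exponential rate λ, the posterior after n observations with total T = Σxᵢ is Gamma(α+n, β+T).
Sum of observations T = 5.44 hours; n = 5.
Posterior: Gamma(8.2+5, 3.0+5.44) = Gamma(13.2, 8.44).
The predictive distribution for the next observation is Lomax; its mean is β/(α−1) = 8.44/12.2 = 0.6918.

0.6918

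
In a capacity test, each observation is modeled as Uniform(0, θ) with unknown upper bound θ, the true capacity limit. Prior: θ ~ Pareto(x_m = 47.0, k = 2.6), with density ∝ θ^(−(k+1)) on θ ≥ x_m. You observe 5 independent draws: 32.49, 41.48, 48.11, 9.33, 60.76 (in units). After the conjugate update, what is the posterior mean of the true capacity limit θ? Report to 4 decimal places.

69.9661

A Pareto(scale x_m, shape k) prior on the upper bound θ of Uniform(0, θ) is conjugate: posterior is Pareto(max(x_m, max xᵢ), k + n).
Sample maximum = 60.76; prior scale x_m = 47.0 → posterior scale = max = 60.76.
Posterior shape = 2.6 + 5 = 7.6.
E[θ|data] = k·x_m/(k−1) = 7.6·60.76/6.6 = 69.9661.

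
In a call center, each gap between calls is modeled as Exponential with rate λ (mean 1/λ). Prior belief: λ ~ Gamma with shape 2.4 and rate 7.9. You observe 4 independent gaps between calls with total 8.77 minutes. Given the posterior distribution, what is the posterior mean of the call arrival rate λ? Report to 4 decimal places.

0.3839

With a Gamma(shape α, rate β) prior on the exponential rate λ, the posterior after n observations with total T = Σxᵢ is Gamma(α+n, β+T).
Posterior: Gamma(2.4+4, 7.9+8.77) = Gamma(6.4, 16.67).
Posterior mean of λ = α/β = 6.4/16.67 = 0.3839.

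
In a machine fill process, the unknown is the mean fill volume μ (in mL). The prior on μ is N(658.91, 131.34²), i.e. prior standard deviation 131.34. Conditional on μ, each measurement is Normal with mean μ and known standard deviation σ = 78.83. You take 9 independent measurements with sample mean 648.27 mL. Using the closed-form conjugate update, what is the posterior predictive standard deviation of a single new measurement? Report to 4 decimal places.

82.9341

For Normal data with known variance σ², a Normal(μ₀, σ₀²) prior on μ is conjugate. Posterior precision = 1/σ₀² + n/σ²; posterior mean is the precision-weighted average of μ₀ and x̄.
σ₀² = 131.34² = 17250.1956, σ² = 78.83² = 6214.1689; σ² + n·σ₀² = 6214.1689 + 9·17250.1956 = 161465.9293.
Posterior precision = 1/σ₀² + n/σ² = 1/17250.1956 + 9/6214.1689 = (σ² + n·σ₀²)/(σ₀²σ²) = 161465.9293/(17250.1956·6214.1689); posterior variance σₙ² = σ₀²σ²/(σ² + n·σ₀²) = 17250.1956·6214.1689/161465.9293 = 663.890082.
Predictive variance for one new observation = σₙ² + σ² = 17250.1956·6214.1689/161465.9293 + 6214.1689 = σ²·(σ₀² + 161465.9293)/161465.9293 = 6214.1689·178716.1249/161465.9293 = 6878.058982; SD = √(6214.1689·178716.1249/161465.9293) = 82.9341.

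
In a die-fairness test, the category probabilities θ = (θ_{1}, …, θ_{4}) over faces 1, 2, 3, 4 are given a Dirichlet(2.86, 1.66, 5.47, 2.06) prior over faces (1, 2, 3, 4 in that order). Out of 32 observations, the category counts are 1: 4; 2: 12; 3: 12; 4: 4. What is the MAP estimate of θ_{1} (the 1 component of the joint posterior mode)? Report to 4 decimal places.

The Dirichlet prior is conjugate to the Multinomial likelihood: each posterior αⱼ = prior αⱼ + observed count nⱼ.
Posterior concentration: (6.86, 13.66, 17.47, 6.06), total = 44.05.
Joint mode component: (α_{1}−1)/(Σα−K) = 5.86/40.05 = 0.1463.

0.1463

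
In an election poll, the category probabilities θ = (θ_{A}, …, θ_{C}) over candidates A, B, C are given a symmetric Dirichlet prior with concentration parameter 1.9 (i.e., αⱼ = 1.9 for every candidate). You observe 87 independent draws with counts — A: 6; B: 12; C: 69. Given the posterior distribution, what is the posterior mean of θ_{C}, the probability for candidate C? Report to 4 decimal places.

0.7648

The Dirichlet prior is conjugate to the Multinomial likelihood: each posterior αⱼ = prior αⱼ + observed count nⱼ.
Posterior concentration: (7.9, 13.9, 70.9), total = 92.7.
E[θ_{C}|data] = α_{C}/Σα = 70.9/92.7 = 0.7648.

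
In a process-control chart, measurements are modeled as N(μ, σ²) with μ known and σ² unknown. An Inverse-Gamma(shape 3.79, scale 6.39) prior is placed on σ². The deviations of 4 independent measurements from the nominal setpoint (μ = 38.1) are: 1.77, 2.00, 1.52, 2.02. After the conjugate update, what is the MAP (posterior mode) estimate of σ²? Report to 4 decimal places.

1.9369

With known mean μ and an Inverse-Gamma(α, β) prior on σ², the Normal likelihood is conjugate: posterior is Inv-Gamma(α + n/2, β + Σ(xᵢ−μ)²/2).
Σ(xᵢ−μ)² = (1.77)² + (2.00)² + (1.52)² + (2.02)² = 13.5237.
Posterior: Inv-Gamma(3.79 + 4/2, 6.39 + 13.5237/2) = Inv-Gamma(5.79, 13.15185).
Mode = β/(α+1) = 13.15185/6.79 = 1.9369.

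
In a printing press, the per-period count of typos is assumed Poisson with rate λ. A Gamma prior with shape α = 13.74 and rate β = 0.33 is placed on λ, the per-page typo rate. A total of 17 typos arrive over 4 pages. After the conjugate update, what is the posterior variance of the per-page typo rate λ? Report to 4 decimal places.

With a Gamma(shape α, rate β) prior, the Poisson likelihood is conjugate: the posterior is Gamma(α + ΣXᵢ, β + n).
Posterior: Gamma(α+S, β+n) = Gamma(13.74+17, 0.33+4) = Gamma(30.74, 4.33).
Var = α/β² = 30.74/4.33² = 1.6396.

1.6396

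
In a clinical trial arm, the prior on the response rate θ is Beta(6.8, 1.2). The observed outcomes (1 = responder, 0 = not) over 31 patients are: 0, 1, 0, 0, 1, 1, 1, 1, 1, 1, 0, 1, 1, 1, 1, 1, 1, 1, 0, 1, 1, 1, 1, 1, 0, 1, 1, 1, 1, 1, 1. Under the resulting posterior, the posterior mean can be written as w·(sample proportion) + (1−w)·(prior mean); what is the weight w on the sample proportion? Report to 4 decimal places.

The Beta prior is conjugate to a Binomial/Bernoulli likelihood; the update adds successes to α and failures to β.
Posterior mean = (α₀+k)/(α₀+β₀+n) = [n/(α₀+β₀+n)]·(k/n) + [(α₀+β₀)/(α₀+β₀+n)]·α₀/(α₀+β₀), so only n and the prior enter the weight.
The weight on the data is w = n/(α₀+β₀+n) = 31/(6.8+1.2+31) = 31/39.0 = 0.7949.

0.7949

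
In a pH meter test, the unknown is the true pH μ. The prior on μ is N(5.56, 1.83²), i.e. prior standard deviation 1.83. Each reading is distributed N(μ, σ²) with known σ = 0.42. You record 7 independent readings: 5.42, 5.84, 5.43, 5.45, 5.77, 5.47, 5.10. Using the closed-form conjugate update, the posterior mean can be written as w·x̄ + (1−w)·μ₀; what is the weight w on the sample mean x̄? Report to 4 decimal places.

0.9925

For Normal data with known variance σ², a Normal(μ₀, σ₀²) prior on μ is conjugate. Posterior precision = 1/σ₀² + n/σ²; posterior mean is the precision-weighted average of μ₀ and x̄.
σ₀² = 1.83² = 3.3489, σ² = 0.42² = 0.1764. Prior precision 1/σ₀² = 1/3.3489; data precision n/σ² = 7/0.1764.
w = (n/σ²)/(1/σ₀² + n/σ²) = n·σ₀²/(σ² + n·σ₀²) = 7·3.3489/(0.1764 + 7·3.3489) = 23.4423/23.6187 = 0.9925.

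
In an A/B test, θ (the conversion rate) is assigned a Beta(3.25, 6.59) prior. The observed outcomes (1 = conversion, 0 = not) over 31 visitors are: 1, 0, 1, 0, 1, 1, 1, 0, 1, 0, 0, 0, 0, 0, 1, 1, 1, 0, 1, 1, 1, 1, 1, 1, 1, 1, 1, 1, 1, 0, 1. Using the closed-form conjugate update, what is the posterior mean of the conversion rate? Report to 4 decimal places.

The Beta prior is conjugate to a Binomial/Bernoulli likelihood; the update adds successes to α and failures to β.
Posterior: Beta(α+k, β+n−k) = Beta(3.25+21, 6.59+10) = Beta(24.25, 16.59).
Posterior mean = α/(α+β) = 24.25/40.84 = 0.5938.

0.5938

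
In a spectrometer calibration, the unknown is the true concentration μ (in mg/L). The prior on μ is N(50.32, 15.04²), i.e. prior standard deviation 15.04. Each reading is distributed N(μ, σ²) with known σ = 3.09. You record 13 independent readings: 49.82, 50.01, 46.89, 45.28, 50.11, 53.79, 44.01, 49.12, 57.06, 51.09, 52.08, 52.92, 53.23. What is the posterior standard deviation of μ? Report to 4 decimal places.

0.8556

For Normal data with known variance σ², a Normal(μ₀, σ₀²) prior on μ is conjugate. Posterior precision = 1/σ₀² + n/σ²; posterior mean is the precision-weighted average of μ₀ and x̄.
σ₀² = 15.04² = 226.2016, σ² = 3.09² = 9.5481; σ² + n·σ₀² = 9.5481 + 13·226.2016 = 2950.1689.
Posterior precision = 1/σ₀² + n/σ² = 1/226.2016 + 13/9.5481 = (σ² + n·σ₀²)/(σ₀²σ²) = 2950.1689/(226.2016·9.5481); posterior variance σₙ² = σ₀²σ²/(σ² + n·σ₀²) = 226.2016·9.5481/2950.1689 = 0.732092.
Posterior SD = √σₙ² = √(226.2016·9.5481/2950.1689) = 0.8556.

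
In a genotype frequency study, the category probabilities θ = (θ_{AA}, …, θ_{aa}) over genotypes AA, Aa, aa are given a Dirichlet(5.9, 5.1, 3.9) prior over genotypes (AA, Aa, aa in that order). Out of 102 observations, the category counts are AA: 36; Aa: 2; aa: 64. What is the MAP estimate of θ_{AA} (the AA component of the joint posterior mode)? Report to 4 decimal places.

The Dirichlet prior is conjugate to the Multinomial likelihood: each posterior αⱼ = prior αⱼ + observed count nⱼ.
Posterior concentration: (41.9, 7.1, 67.9), total = 116.9.
Joint mode component: (α_{AA}−1)/(Σα−K) = 40.9/113.9 = 0.3591.

0.3591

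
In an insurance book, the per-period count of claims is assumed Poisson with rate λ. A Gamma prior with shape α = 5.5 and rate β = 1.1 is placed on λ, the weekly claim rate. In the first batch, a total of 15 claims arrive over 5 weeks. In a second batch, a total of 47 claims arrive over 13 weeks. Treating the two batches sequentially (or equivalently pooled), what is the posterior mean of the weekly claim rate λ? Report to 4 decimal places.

With a Gamma(shape α, rate β) prior, the Poisson likelihood is conjugate: the posterior is Gamma(α + ΣXᵢ, β + n).
After batch 1: Gamma(α+S, β+n) = Gamma(5.5+15, 1.1+5) = Gamma(20.5, 6.1).
After batch 2: Gamma(α+S, β+n) = Gamma(20.5+47, 6.1+13) = Gamma(67.5, 19.1).
Posterior mean = α/β = 67.5/19.1 = 3.5340.

3.5340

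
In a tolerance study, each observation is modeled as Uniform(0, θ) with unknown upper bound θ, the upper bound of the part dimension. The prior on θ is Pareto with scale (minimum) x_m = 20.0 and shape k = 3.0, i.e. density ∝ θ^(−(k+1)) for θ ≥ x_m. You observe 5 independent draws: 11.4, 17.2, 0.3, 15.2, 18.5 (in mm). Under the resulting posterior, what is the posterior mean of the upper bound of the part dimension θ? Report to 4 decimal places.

22.8571

A Pareto(scale x_m, shape k) prior on the upper bound θ of Uniform(0, θ) is conjugate: posterior is Pareto(max(x_m, max xᵢ), k + n).
Sample maximum = 18.5; prior scale x_m = 20.0 → posterior scale = max = 20.0.
Posterior shape = 3.0 + 5 = 8.0.
E[θ|data] = k·x_m/(k−1) = 8.0·20.0/7.0 = 22.8571.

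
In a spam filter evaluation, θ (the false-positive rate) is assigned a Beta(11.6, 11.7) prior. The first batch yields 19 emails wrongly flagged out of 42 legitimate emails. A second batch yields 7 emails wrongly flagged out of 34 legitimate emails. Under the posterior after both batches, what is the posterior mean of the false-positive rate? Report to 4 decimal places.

0.3787

The Beta prior is conjugate to a Binomial/Bernoulli likelihood; the update adds successes to α and failures to β.
After batch 1: Beta(11.6+19, 11.7+23) = Beta(30.6, 34.7).
After batch 2: Beta(30.6+7, 34.7+27) = Beta(37.6, 61.7).
Posterior mean = α/(α+β) = 37.6/99.3 = 0.3787.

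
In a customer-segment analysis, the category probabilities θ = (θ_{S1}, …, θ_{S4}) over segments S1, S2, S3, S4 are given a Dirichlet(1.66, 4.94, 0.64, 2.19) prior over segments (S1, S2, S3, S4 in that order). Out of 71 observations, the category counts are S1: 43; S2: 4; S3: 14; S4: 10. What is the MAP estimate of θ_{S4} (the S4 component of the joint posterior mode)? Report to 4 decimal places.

0.1464

The Dirichlet prior is conjugate to the Multinomial likelihood: each posterior αⱼ = prior αⱼ + observed count nⱼ.
Posterior concentration: (44.66, 8.94, 14.64, 12.19), total = 80.43.
Joint mode component: (α_{S4}−1)/(Σα−K) = 11.19/76.43 = 0.1464.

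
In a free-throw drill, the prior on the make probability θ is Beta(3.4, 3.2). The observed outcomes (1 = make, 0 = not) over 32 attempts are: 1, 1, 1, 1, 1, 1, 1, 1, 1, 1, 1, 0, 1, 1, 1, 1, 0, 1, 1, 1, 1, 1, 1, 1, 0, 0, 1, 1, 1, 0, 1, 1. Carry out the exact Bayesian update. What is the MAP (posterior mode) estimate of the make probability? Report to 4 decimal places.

0.8033

The Beta prior is conjugate to a Binomial/Bernoulli likelihood; the update adds successes to α and failures to β.
Posterior: Beta(α+k, β+n−k) = Beta(3.4+27, 3.2+5) = Beta(30.4, 8.2).
Mode of Beta(a,b) for a,b>1 is (a−1)/(a+b−2) = 29.4/36.6 = 0.8033.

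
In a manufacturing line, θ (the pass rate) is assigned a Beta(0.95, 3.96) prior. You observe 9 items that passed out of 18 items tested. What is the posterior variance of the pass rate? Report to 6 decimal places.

0.010275

The Beta prior is conjugate to a Binomial/Bernoulli likelihood; the update adds successes to α and failures to β.
Posterior: Beta(α+k, β+n−k) = Beta(0.95+9, 3.96+9) = Beta(9.95, 12.96).
Var = αβ/((α+β)²(α+β+1)) = 9.95·12.96/(22.91²·23.91) = 0.010275.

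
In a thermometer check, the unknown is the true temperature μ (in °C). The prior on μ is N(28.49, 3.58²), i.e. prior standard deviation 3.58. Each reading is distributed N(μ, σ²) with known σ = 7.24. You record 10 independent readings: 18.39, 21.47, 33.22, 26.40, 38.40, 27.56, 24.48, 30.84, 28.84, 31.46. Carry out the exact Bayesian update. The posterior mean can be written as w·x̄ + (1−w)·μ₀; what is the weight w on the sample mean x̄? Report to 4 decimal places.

For Normal data with known variance σ², a Normal(μ₀, σ₀²) prior on μ is conjugate. Posterior precision = 1/σ₀² + n/σ²; posterior mean is the precision-weighted average of μ₀ and x̄.
σ₀² = 3.58² = 12.8164, σ² = 7.24² = 52.4176. Prior precision 1/σ₀² = 1/12.8164; data precision n/σ² = 10/52.4176.
w = (n/σ²)/(1/σ₀² + n/σ²) = n·σ₀²/(σ² + n·σ₀²) = 10·12.8164/(52.4176 + 10·12.8164) = 128.164/180.5816 = 0.7097.

0.7097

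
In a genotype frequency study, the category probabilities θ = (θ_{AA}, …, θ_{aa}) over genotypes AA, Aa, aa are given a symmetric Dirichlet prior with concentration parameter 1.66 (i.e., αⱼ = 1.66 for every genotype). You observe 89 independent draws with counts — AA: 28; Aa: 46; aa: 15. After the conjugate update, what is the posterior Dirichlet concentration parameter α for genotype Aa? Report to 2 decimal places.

47.66

The Dirichlet prior is conjugate to the Multinomial likelihood: each posterior αⱼ = prior αⱼ + observed count nⱼ.
Posterior concentration: (29.66, 47.66, 16.66), total = 93.98.
α_{Aa} = 1.66 + 46 = 47.66.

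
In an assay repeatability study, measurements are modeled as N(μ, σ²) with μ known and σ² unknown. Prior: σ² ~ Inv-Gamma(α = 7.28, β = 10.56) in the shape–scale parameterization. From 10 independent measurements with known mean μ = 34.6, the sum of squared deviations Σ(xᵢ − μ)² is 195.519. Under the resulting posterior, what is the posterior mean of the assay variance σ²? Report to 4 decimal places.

With known mean μ and an Inverse-Gamma(α, β) prior on σ², the Normal likelihood is conjugate: posterior is Inv-Gamma(α + n/2, β + Σ(xᵢ−μ)²/2).
Posterior: Inv-Gamma(7.28 + 10/2, 10.56 + 195.519/2) = Inv-Gamma(12.28, 108.3195).
E[σ²|data] = β/(α−1) = 108.3195/11.28 = 9.6028.

9.6028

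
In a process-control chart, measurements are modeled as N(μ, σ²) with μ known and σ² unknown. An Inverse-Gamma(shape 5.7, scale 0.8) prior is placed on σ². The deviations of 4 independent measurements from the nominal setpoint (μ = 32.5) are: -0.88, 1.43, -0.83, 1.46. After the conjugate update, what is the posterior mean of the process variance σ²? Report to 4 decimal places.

With known mean μ and an Inverse-Gamma(α, β) prior on σ², the Normal likelihood is conjugate: posterior is Inv-Gamma(α + n/2, β + Σ(xᵢ−μ)²/2).
Σ(xᵢ−μ)² = (-0.88)² + (1.43)² + (-0.83)² + (1.46)² = 5.6398.
Posterior: Inv-Gamma(5.7 + 4/2, 0.8 + 5.6398/2) = Inv-Gamma(7.70, 3.61990).
E[σ²|data] = β/(α−1) = 3.61990/6.70 = 0.5403.

0.5403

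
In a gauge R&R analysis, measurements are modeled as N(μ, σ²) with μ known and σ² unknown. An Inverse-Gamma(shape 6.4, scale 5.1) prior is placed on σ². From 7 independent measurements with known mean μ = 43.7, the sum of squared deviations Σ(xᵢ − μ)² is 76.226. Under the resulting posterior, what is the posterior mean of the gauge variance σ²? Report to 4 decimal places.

4.8554

With known mean μ and an Inverse-Gamma(α, β) prior on σ², the Normal likelihood is conjugate: posterior is Inv-Gamma(α + n/2, β + Σ(xᵢ−μ)²/2).
Posterior: Inv-Gamma(6.4 + 7/2, 5.1 + 76.226/2) = Inv-Gamma(9.90, 43.2130).
E[σ²|data] = β/(α−1) = 43.2130/8.90 = 4.8554.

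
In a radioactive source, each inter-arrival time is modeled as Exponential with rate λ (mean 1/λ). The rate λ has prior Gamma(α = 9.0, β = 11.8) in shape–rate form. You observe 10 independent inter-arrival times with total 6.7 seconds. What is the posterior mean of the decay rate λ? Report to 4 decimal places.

1.0270

With a Gamma(shape α, rate β) prior on the exponential rate λ, the posterior after n observations with total T = Σxᵢ is Gamma(α+n, β+T).
Posterior: Gamma(9.0+10, 11.8+6.7) = Gamma(19.0, 18.5).
Posterior mean of λ = α/β = 19.0/18.5 = 1.0270.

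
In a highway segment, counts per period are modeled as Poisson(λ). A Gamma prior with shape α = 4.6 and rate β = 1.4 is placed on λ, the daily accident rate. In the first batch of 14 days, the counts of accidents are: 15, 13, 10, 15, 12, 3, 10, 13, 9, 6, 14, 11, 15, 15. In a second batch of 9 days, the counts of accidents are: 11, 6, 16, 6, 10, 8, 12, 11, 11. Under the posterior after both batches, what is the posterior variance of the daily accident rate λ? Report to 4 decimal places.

With a Gamma(shape α, rate β) prior, the Poisson likelihood is conjugate: the posterior is Gamma(α + ΣXᵢ, β + n).
Batch 1: sum of counts S = 161 over n = 14 days.
After batch 1: Gamma(α+S, β+n) = Gamma(4.6+161, 1.4+14) = Gamma(165.6, 15.4).
Batch 2: sum of counts S = 91 over n = 9 days.
After batch 2: Gamma(α+S, β+n) = Gamma(165.6+91, 15.4+9) = Gamma(256.6, 24.4).
Var = α/β² = 256.6/24.4² = 0.4310.

0.4310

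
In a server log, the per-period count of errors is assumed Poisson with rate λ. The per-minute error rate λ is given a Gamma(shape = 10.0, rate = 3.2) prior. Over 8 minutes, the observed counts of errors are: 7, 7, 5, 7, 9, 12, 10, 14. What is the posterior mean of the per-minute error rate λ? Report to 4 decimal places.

7.2321

With a Gamma(shape α, rate β) prior, the Poisson likelihood is conjugate: the posterior is Gamma(α + ΣXᵢ, β + n).
Sum of counts S = 71 over n = 8 minutes.
Posterior: Gamma(α+S, β+n) = Gamma(10.0+71, 3.2+8) = Gamma(81.0, 11.2).
Posterior mean = α/β = 81.0/11.2 = 7.2321.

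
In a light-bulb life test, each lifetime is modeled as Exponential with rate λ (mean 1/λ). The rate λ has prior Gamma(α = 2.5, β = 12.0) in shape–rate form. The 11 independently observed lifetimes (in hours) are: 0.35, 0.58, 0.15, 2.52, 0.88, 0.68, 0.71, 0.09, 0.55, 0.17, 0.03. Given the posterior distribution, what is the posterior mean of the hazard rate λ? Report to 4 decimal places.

With a Gamma(shape α, rate β) prior on the exponential rate λ, the posterior after n observations with total T = Σxᵢ is Gamma(α+n, β+T).
Sum of observations T = 6.71 hours; n = 11.
Posterior: Gamma(2.5+11, 12.0+6.71) = Gamma(13.5, 18.71).
Posterior mean of λ = α/β = 13.5/18.71 = 0.7215.

0.7215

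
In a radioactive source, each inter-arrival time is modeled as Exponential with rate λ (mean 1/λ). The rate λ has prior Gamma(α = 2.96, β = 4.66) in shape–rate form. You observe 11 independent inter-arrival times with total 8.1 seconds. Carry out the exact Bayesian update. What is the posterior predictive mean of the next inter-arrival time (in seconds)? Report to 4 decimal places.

With a Gamma(shape α, rate β) prior on the exponential rate λ, the posterior after n observations with total T = Σxᵢ is Gamma(α+n, β+T).
Posterior: Gamma(2.96+11, 4.66+8.1) = Gamma(13.96, 12.76).
The predictive distribution for the next observation is Lomax; its mean is β/(α−1) = 12.76/12.96 = 0.9846.

0.9846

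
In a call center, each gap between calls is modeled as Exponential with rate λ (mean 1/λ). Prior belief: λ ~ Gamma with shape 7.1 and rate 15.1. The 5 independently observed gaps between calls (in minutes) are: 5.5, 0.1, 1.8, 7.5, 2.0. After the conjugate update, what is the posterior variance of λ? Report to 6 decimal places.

0.011816

With a Gamma(shape α, rate β) prior on the exponential rate λ, the posterior after n observations with total T = Σxᵢ is Gamma(α+n, β+T).
Sum of observations T = 16.9 minutes; n = 5.
Posterior: Gamma(7.1+5, 15.1+16.9) = Gamma(12.1, 32.0).
Var = α/β² = 0.011816.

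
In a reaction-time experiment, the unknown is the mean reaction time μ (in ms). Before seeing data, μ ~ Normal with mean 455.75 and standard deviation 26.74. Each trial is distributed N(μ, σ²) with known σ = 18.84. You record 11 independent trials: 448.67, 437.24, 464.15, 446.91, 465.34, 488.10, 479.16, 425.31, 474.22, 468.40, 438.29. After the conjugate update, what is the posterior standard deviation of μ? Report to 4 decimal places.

For Normal data with known variance σ², a Normal(μ₀, σ₀²) prior on μ is conjugate. Posterior precision = 1/σ₀² + n/σ²; posterior mean is the precision-weighted average of μ₀ and x̄.
σ₀² = 26.74² = 715.0276, σ² = 18.84² = 354.9456; σ² + n·σ₀² = 354.9456 + 11·715.0276 = 8220.2492.
Posterior precision = 1/σ₀² + n/σ² = 1/715.0276 + 11/354.9456 = (σ² + n·σ₀²)/(σ₀²σ²) = 8220.2492/(715.0276·354.9456); posterior variance σₙ² = σ₀²σ²/(σ² + n·σ₀²) = 715.0276·354.9456/8220.2492 = 30.874478.
Posterior SD = √σₙ² = √(715.0276·354.9456/8220.2492) = 5.5565.

5.5565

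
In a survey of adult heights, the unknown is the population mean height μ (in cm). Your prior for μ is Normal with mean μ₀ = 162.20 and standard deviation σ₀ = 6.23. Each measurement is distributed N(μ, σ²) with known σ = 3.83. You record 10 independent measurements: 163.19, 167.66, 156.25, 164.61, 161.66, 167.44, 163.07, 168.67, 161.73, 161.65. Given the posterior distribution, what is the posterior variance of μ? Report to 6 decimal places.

For Normal data with known variance σ², a Normal(μ₀, σ₀²) prior on μ is conjugate. Posterior precision = 1/σ₀² + n/σ²; posterior mean is the precision-weighted average of μ₀ and x̄.
σ₀² = 6.23² = 38.8129, σ² = 3.83² = 14.6689; σ² + n·σ₀² = 14.6689 + 10·38.8129 = 402.7979.
Posterior precision = 1/σ₀² + n/σ² = 1/38.8129 + 10/14.6689 = (σ² + n·σ₀²)/(σ₀²σ²) = 402.7979/(38.8129·14.6689); posterior variance σₙ² = σ₀²σ²/(σ² + n·σ₀²) = 38.8129·14.6689/402.7979 = 1.413470.

1.413470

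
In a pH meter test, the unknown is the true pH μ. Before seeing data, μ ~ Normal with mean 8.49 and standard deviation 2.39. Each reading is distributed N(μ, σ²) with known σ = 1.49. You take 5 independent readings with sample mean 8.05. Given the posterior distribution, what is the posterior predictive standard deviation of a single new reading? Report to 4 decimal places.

1.6224

For Normal data with known variance σ², a Normal(μ₀, σ₀²) prior on μ is conjugate. Posterior precision = 1/σ₀² + n/σ²; posterior mean is the precision-weighted average of μ₀ and x̄.
σ₀² = 2.39² = 5.7121, σ² = 1.49² = 2.2201; σ² + n·σ₀² = 2.2201 + 5·5.7121 = 30.7806.
Posterior precision = 1/σ₀² + n/σ² = 1/5.7121 + 5/2.2201 = (σ² + n·σ₀²)/(σ₀²σ²) = 30.7806/(5.7121·2.2201); posterior variance σₙ² = σ₀²σ²/(σ² + n·σ₀²) = 5.7121·2.2201/30.7806 = 0.411994.
Predictive variance for one new observation = σₙ² + σ² = 5.7121·2.2201/30.7806 + 2.2201 = σ²·(σ₀² + 30.7806)/30.7806 = 2.2201·36.4927/30.7806 = 2.632094; SD = √(2.2201·36.4927/30.7806) = 1.6224.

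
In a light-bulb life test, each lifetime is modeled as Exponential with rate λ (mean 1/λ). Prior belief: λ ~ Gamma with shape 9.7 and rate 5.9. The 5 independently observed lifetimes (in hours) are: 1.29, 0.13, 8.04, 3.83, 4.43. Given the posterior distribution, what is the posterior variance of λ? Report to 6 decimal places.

With a Gamma(shape α, rate β) prior on the exponential rate λ, the posterior after n observations with total T = Σxᵢ is Gamma(α+n, β+T).
Sum of observations T = 17.72 hours; n = 5.
Posterior: Gamma(9.7+5, 5.9+17.72) = Gamma(14.7, 23.62).
Var = α/β² = 0.026349.

0.026349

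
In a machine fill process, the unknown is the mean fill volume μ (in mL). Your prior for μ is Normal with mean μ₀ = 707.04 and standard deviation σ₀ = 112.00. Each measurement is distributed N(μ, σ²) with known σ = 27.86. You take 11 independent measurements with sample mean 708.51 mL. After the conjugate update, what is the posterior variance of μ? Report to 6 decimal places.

70.167082

For Normal data with known variance σ², a Normal(μ₀, σ₀²) prior on μ is conjugate. Posterior precision = 1/σ₀² + n/σ²; posterior mean is the precision-weighted average of μ₀ and x̄.
σ₀² = 112.00² = 12544, σ² = 27.86² = 776.1796; σ² + n·σ₀² = 776.1796 + 11·12544 = 138760.1796.
Posterior precision = 1/σ₀² + n/σ² = 1/12544 + 11/776.1796 = (σ² + n·σ₀²)/(σ₀²σ²) = 138760.1796/(12544·776.1796); posterior variance σₙ² = σ₀²σ²/(σ² + n·σ₀²) = 12544·776.1796/138760.1796 = 70.167082.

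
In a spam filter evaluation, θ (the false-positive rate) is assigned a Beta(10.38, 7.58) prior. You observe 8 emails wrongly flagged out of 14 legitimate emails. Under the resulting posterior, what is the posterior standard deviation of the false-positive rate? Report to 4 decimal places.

0.0861

The Beta prior is conjugate to a Binomial/Bernoulli likelihood; the update adds successes to α and failures to β.
Posterior: Beta(α+k, β+n−k) = Beta(10.38+8, 7.58+6) = Beta(18.38, 13.58).
Var = αβ/((α+β)²(α+β+1)) = 18.38·13.58/(31.96²·32.96) = 0.00741386; SD = √0.00741386 = 0.0861.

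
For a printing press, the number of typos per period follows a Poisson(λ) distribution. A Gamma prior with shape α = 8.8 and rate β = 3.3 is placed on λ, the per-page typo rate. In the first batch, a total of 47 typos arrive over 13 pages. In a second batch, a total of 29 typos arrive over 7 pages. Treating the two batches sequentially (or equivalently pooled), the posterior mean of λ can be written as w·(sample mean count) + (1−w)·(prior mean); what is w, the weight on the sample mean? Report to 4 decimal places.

With a Gamma(shape α, rate β) prior, the Poisson likelihood is conjugate: the posterior is Gamma(α + ΣXᵢ, β + n).
Total number of pages: n = 13 + 7 = 20.
Posterior mean = (α₀+S)/(β₀+n) = [n/(β₀+n)]·(S/n) + [β₀/(β₀+n)]·(α₀/β₀), so only n and β₀ enter the weight.
Weight on data w = n/(β₀+n) = 20/(3.3+20) = 20/23.3 = 0.8584.

0.8584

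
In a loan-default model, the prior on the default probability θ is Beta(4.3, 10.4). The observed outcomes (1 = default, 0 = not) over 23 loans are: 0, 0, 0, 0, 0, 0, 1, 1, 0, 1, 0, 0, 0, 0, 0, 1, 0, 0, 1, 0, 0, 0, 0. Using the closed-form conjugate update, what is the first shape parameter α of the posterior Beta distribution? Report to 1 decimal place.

9.3

The Beta prior is conjugate to a Binomial/Bernoulli likelihood; the update adds successes to α and failures to β.
Posterior: Beta(α+k, β+n−k) = Beta(4.3+5, 10.4+18) = Beta(9.3, 28.4).
Posterior α = 9.3.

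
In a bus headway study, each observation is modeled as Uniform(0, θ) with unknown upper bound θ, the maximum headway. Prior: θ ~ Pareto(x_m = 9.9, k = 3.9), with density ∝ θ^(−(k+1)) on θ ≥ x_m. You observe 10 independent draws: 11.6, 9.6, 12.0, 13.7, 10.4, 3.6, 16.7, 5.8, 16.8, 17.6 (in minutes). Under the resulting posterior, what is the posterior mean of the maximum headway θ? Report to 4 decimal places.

18.9643

A Pareto(scale x_m, shape k) prior on the upper bound θ of Uniform(0, θ) is conjugate: posterior is Pareto(max(x_m, max xᵢ), k + n).
Sample maximum = 17.6; prior scale x_m = 9.9 → posterior scale = max = 17.6.
Posterior shape = 3.9 + 10 = 13.9.
E[θ|data] = k·x_m/(k−1) = 13.9·17.6/12.9 = 18.9643.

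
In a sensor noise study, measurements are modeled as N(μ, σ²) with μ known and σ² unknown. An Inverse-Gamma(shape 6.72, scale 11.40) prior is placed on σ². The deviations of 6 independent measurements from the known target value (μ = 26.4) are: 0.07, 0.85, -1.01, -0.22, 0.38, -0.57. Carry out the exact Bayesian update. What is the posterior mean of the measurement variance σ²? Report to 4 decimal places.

With known mean μ and an Inverse-Gamma(α, β) prior on σ², the Normal likelihood is conjugate: posterior is Inv-Gamma(α + n/2, β + Σ(xᵢ−μ)²/2).
Σ(xᵢ−μ)² = (0.07)² + (0.85)² + (-1.01)² + (-0.22)² + (0.38)² + (-0.57)² = 2.2652.
Posterior: Inv-Gamma(6.72 + 6/2, 11.40 + 2.2652/2) = Inv-Gamma(9.72, 12.53260).
E[σ²|data] = β/(α−1) = 12.53260/8.72 = 1.4372.

1.4372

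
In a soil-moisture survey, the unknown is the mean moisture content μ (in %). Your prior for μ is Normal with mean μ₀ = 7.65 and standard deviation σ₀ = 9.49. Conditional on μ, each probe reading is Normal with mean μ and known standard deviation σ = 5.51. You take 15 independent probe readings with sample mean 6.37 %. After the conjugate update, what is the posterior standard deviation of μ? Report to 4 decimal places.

1.4070

For Normal data with known variance σ², a Normal(μ₀, σ₀²) prior on μ is conjugate. Posterior precision = 1/σ₀² + n/σ²; posterior mean is the precision-weighted average of μ₀ and x̄.
σ₀² = 9.49² = 90.0601, σ² = 5.51² = 30.3601; σ² + n·σ₀² = 30.3601 + 15·90.0601 = 1381.2616.
Posterior precision = 1/σ₀² + n/σ² = 1/90.0601 + 15/30.3601 = (σ² + n·σ₀²)/(σ₀²σ²) = 1381.2616/(90.0601·30.3601); posterior variance σₙ² = σ₀²σ²/(σ² + n·σ₀²) = 90.0601·30.3601/1381.2616 = 1.979519.
Posterior SD = √σₙ² = √(90.0601·30.3601/1381.2616) = 1.4070.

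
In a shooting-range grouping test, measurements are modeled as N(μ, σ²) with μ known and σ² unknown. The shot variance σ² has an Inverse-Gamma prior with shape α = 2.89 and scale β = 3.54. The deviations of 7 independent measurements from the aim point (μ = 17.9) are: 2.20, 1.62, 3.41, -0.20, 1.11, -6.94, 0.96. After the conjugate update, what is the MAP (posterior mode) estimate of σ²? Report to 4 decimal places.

With known mean μ and an Inverse-Gamma(α, β) prior on σ², the Normal likelihood is conjugate: posterior is Inv-Gamma(α + n/2, β + Σ(xᵢ−μ)²/2).
Σ(xᵢ−μ)² = (2.20)² + (1.62)² + (3.41)² + (-0.20)² + (1.11)² + (-6.94)² + (0.96)² = 69.4498.
Posterior: Inv-Gamma(2.89 + 7/2, 3.54 + 69.4498/2) = Inv-Gamma(6.39, 38.26490).
Mode = β/(α+1) = 38.26490/7.39 = 5.1779.

5.1779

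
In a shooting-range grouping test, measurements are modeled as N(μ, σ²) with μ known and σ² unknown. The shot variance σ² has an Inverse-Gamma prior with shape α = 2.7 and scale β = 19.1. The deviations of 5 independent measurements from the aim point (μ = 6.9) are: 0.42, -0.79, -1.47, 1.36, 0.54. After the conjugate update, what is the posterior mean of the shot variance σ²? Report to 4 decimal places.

With known mean μ and an Inverse-Gamma(α, β) prior on σ², the Normal likelihood is conjugate: posterior is Inv-Gamma(α + n/2, β + Σ(xᵢ−μ)²/2).
Σ(xᵢ−μ)² = (0.42)² + (-0.79)² + (-1.47)² + (1.36)² + (0.54)² = 5.1026.
Posterior: Inv-Gamma(2.7 + 5/2, 19.1 + 5.1026/2) = Inv-Gamma(5.20, 21.65130).
E[σ²|data] = β/(α−1) = 21.65130/4.20 = 5.1551.

5.1551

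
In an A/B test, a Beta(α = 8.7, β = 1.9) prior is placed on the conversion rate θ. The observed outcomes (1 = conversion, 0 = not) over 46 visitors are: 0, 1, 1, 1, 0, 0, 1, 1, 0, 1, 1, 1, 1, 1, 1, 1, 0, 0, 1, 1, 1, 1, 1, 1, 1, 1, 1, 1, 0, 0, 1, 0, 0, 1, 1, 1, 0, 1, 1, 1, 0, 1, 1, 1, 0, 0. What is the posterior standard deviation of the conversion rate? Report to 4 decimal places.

The Beta prior is conjugate to a Binomial/Bernoulli likelihood; the update adds successes to α and failures to β.
Posterior: Beta(α+k, β+n−k) = Beta(8.7+32, 1.9+14) = Beta(40.7, 15.9).
Var = αβ/((α+β)²(α+β+1)) = 40.7·15.9/(56.6²·57.6) = 0.00350700; SD = √0.00350700 = 0.0592.

0.0592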